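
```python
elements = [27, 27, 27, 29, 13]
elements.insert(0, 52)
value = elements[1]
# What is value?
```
Trace:
  elements=[27, 27, 27, 29, 13]
  elements=[52, 27, 27, 27, 29, 13]
  elements=[52, 27, 27, 27, 29, 13], value=27

Final answer: 27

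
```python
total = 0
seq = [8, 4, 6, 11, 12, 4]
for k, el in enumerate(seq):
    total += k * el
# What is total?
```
Trace:
  total=0
  total=0, k=0, el=8
  total=4, k=1, el=4
  total=16, k=2, el=6
  total=49, k=3, el=11
  total=97, k=4, el=12
  total=117, k=5, el=4

Final answer: 117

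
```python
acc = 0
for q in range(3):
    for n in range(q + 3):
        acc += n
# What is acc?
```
Trace:
  acc=0
  acc=0, q=0, n=0
  acc=1, q=0, n=1
  acc=3, q=0, n=2
  acc=3, q=1, n=0
  acc=4, q=1, n=1
  acc=6, q=1, n=2
  acc=9, q=1, n=3
  acc=9, q=2, n=0
  acc=10, q=2, n=1
  acc=12, q=2, n=2
  acc=15, q=2, n=3
  acc=19, q=2, n=4

Final answer: 19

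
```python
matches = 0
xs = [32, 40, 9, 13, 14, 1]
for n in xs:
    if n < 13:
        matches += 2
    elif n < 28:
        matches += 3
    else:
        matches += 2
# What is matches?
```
Trace:
  matches=0
  matches=2, n=32
  matches=4, n=40
  matches=6, n=9
  matches=9, n=13
  matches=12, n=14
  matches=14, n=1

Final answer: 14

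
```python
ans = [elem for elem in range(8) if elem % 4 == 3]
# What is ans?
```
Trace:
  elem=0
  elem=1
  elem=2
  elem=3
  elem=4
  elem=5
  elem=6
  elem=7
  ans=[3, 7]

Final answer: [3, 7]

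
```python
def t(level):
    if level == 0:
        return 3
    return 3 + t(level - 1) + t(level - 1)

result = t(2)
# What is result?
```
Call trace (a repeated sub-call is expanded the first time; later identical calls just restate its return value):
t(level=2)
  t(level=1)
    t(level=0)
    -> return 3
    t(level=0)
    -> return 3
  -> return 9
  t(level=1) -> return 9  (same call as traced above)
-> return 21

Final answer: 21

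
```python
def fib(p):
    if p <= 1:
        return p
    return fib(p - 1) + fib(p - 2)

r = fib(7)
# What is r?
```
Call trace (a repeated sub-call is expanded the first time; later identical calls just restate its return value):
fib(p=7)
  fib(p=6)
    fib(p=5)
      fib(p=4)
        fib(p=3)
          fib(p=2)
            fib(p=1)
            -> return 1
            fib(p=0)
            -> return 0
          -> return 1
          fib(p=1)
          -> return 1
        -> return 2
        fib(p=2) -> return 1  (same call as traced above)
      -> return 3
      fib(p=3) -> return 2  (same call as traced above)
    -> return 5
    fib(p=4) -> return 3  (same call as traced above)
  -> return 8
  fib(p=5) -> return 5  (same call as traced above)
-> return 13

Final answer: 13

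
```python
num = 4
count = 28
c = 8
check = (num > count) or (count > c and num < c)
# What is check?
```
Trace:
  num=4
  num=4, count=28
  num=4, count=28, c=8
  num=4, count=28, c=8, check=True

Final answer: True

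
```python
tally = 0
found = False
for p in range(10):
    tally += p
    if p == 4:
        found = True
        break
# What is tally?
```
Trace:
  tally=0
  tally=0, found=False
  tally=0, found=False, p=0
  tally=1, found=False, p=1
  tally=3, found=False, p=2
  tally=6, found=False, p=3
  tally=10, found=True, p=4

Final answer: 10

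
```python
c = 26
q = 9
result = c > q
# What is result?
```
Trace:
  c=26
  c=26, q=9
  c=26, q=9, result=True

Final answer: True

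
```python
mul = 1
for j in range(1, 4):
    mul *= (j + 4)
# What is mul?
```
Trace:
  mul=1
  mul=5, j=1
  mul=30, j=2
  mul=210, j=3

Final answer: 210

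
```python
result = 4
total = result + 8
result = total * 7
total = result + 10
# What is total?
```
Trace:
  result=4
  result=4, total=12
  result=84, total=12
  result=84, total=94

Final answer: 94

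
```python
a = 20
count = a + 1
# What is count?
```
Trace:
  a=20
  a=20, count=21

Final answer: 21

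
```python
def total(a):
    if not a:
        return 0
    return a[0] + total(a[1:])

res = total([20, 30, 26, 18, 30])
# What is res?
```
Call trace:
total(a=[20, 30, 26, 18, 30])
  total(a=[30, 26, 18, 30])
    total(a=[26, 18, 30])
      total(a=[18, 30])
        total(a=[30])
          total(a=[])
          -> return 0
        -> return 30
      -> return 48
    -> return 74
  -> return 104
-> return 124

Final answer: 124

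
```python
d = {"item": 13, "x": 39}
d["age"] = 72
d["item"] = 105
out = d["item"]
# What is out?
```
Trace:
  d={'item': 13, 'x': 39}
  d={'item': 13, 'x': 39, 'age': 72}
  d={'item': 105, 'x': 39, 'age': 72}
  d={'item': 105, 'x': 39, 'age': 72}, out=105

Final answer: 105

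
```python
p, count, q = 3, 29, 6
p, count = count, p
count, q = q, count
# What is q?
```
Trace:
  p=3, count=29, q=6
  p=29, count=3, q=6
  p=29, count=6, q=3

Final answer: 3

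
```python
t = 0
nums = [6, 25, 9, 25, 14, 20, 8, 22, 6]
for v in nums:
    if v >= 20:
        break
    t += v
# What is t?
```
Trace:
  t=0
  t=6, v=6
  t=6, v=25

Final answer: 6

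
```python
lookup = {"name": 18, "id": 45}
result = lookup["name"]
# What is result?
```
Trace:
  lookup={'name': 18, 'id': 45}
  lookup={'name': 18, 'id': 45}, result=18

Final answer: 18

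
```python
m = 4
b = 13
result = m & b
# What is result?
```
Trace:
  m=4
  m=4, b=13
  m=4, b=13, result=4

Final answer: 4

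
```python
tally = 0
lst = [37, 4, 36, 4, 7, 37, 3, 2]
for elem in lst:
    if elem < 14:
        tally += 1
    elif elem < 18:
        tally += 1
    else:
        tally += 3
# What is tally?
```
Trace:
  tally=0
  tally=3, elem=37
  tally=4, elem=4
  tally=7, elem=36
  tally=8, elem=4
  tally=9, elem=7
  tally=12, elem=37
  tally=13, elem=3
  tally=14, elem=2

Final answer: 14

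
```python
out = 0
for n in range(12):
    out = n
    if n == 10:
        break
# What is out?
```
Trace:
  out=0
  out=0, n=0
  out=1, n=1
  out=2, n=2
  out=3, n=3
  out=4, n=4
  out=5, n=5
  out=6, n=6
  out=7, n=7
  out=8, n=8
  out=9, n=9
  out=10, n=10

Final answer: 10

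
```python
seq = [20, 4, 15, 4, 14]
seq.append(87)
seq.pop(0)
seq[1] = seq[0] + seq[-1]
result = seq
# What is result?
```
Trace:
  seq=[20, 4, 15, 4, 14]
  seq=[20, 4, 15, 4, 14, 87]
  seq=[4, 15, 4, 14, 87]
  seq=[4, 91, 4, 14, 87]
  seq=[4, 91, 4, 14, 87], result=[4, 91, 4, 14, 87]

Final answer: [4, 91, 4, 14, 87]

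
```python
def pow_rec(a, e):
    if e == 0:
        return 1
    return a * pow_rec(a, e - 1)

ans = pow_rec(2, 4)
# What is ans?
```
Call trace:
pow_rec(a=2, e=4)
  pow_rec(a=2, e=3)
    pow_rec(a=2, e=2)
      pow_rec(a=2, e=1)
        pow_rec(a=2, e=0)
        -> return 1
      -> return 2
    -> return 4
  -> return 8
-> return 16

Final answer: 16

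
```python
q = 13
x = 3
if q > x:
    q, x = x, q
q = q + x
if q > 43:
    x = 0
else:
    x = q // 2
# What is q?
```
Trace:
  q=13
  q=13, x=3
  q=3, x=13
  q=16, x=13
  q=16, x=8

Final answer: 16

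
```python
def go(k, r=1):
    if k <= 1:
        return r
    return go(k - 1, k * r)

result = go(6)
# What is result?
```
Call trace:
go(k=6, r=1)
  go(k=5, r=6)
    go(k=4, r=30)
      go(k=3, r=120)
        go(k=2, r=360)
          go(k=1, r=720)
          -> return 720
        -> return 720
      -> return 720
    -> return 720
  -> return 720
-> return 720

Final answer: 720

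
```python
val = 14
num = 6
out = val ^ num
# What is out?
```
Trace:
  val=14
  val=14, num=6
  val=14, num=6, out=8

Final answer: 8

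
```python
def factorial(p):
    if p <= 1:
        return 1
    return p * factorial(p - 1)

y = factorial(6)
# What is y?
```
Call trace:
factorial(p=6)
  factorial(p=5)
    factorial(p=4)
      factorial(p=3)
        factorial(p=2)
          factorial(p=1)
          -> return 1
        -> return 2
      -> return 6
    -> return 24
  -> return 120
-> return 720

Final answer: 720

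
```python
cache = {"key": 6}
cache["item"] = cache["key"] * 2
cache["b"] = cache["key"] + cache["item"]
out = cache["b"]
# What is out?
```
Trace:
  cache={'key': 6}
  cache={'key': 6, 'item': 12}
  cache={'key': 6, 'item': 12, 'b': 18}
  cache={'key': 6, 'item': 12, 'b': 18}, out=18

Final answer: 18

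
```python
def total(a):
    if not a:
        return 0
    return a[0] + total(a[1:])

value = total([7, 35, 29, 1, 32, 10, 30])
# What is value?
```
Call trace:
total(a=[7, 35, 29, 1, 32, 10, 30])
  total(a=[35, 29, 1, 32, 10, 30])
    total(a=[29, 1, 32, 10, 30])
      total(a=[1, 32, 10, 30])
        total(a=[32, 10, 30])
          total(a=[10, 30])
            total(a=[30])
              total(a=[])
              -> return 0
            -> return 30
          -> return 40
        -> return 72
      -> return 73
    -> return 102
  -> return 137
-> return 144

Final answer: 144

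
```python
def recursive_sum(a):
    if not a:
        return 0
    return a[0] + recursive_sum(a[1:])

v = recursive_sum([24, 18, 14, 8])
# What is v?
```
Call trace:
recursive_sum(a=[24, 18, 14, 8])
  recursive_sum(a=[18, 14, 8])
    recursive_sum(a=[14, 8])
      recursive_sum(a=[8])
        recursive_sum(a=[])
        -> return 0
      -> return 8
    -> return 22
  -> return 40
-> return 64

Final answer: 64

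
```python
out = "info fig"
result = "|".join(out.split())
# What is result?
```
Trace:
  out='info fig'
  out='info fig', result='info|fig'

Final answer: 'info|fig'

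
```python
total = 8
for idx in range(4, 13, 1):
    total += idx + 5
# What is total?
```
Trace:
  total=8
  total=17, idx=4
  total=27, idx=5
  total=38, idx=6
  total=50, idx=7
  total=63, idx=8
  total=77, idx=9
  total=92, idx=10
  total=108, idx=11
  total=125, idx=12

Final answer: 125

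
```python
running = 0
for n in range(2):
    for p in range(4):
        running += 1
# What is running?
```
Trace:
  running=0
  running=1, n=0, p=0
  running=2, n=0, p=1
  running=3, n=0, p=2
  running=4, n=0, p=3
  running=5, n=1, p=0
  running=6, n=1, p=1
  running=7, n=1, p=2
  running=8, n=1, p=3

Final answer: 8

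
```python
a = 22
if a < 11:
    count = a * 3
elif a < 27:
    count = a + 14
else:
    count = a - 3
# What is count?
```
Trace:
  a=22
  a=22, count=36

Final answer: 36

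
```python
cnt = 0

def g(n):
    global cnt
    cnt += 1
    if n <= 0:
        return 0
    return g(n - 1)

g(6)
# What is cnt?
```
Call trace:
g(n=6)
  g(n=5)
    g(n=4)
      g(n=3)
        g(n=2)
          g(n=1)
            g(n=0)
            -> return 0
          -> return 0
        -> return 0
      -> return 0
    -> return 0
  -> return 0
-> return 0

cnt is incremented once per call. g is entered once for each n = 6, 5, 4, 3, 2, 1, 0 (the n <= 0 call returns without recursing), i.e. 6 + 1 calls.
cnt = 7

Final answer: 7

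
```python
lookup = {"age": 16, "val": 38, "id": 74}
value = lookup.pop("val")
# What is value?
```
Trace:
  lookup={'age': 16, 'val': 38, 'id': 74}
  lookup={'age': 16, 'id': 74}, value=38

Final answer: 38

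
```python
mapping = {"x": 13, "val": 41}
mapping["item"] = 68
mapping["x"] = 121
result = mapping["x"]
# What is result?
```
Trace:
  mapping={'x': 13, 'val': 41}
  mapping={'x': 13, 'val': 41, 'item': 68}
  mapping={'x': 121, 'val': 41, 'item': 68}
  mapping={'x': 121, 'val': 41, 'item': 68}, result=121

Final answer: 121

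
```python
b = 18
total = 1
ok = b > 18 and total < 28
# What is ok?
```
Trace:
  b=18
  b=18, total=1
  b=18, total=1, ok=False

Final answer: False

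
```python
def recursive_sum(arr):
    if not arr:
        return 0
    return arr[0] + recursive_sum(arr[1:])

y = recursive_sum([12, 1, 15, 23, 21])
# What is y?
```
Call trace:
recursive_sum(arr=[12, 1, 15, 23, 21])
  recursive_sum(arr=[1, 15, 23, 21])
    recursive_sum(arr=[15, 23, 21])
      recursive_sum(arr=[23, 21])
        recursive_sum(arr=[21])
          recursive_sum(arr=[])
          -> return 0
        -> return 21
      -> return 44
    -> return 59
  -> return 60
-> return 72

Final answer: 72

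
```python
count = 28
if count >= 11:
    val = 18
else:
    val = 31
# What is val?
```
Trace:
  count=28
  count=28, val=18

Final answer: 18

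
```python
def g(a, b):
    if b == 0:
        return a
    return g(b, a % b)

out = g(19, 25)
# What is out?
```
Call trace:
g(a=19, b=25)
  g(a=25, b=19)
    g(a=19, b=6)
      g(a=6, b=1)
        g(a=1, b=0)
        -> return 1
      -> return 1
    -> return 1
  -> return 1
-> return 1

Final answer: 1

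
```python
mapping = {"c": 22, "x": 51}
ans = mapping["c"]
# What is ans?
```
Trace:
  mapping={'c': 22, 'x': 51}
  mapping={'c': 22, 'x': 51}, ans=22

Final answer: 22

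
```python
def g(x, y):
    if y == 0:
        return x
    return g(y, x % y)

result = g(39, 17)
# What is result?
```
Call trace:
g(x=39, y=17)
  g(x=17, y=5)
    g(x=5, y=2)
      g(x=2, y=1)
        g(x=1, y=0)
        -> return 1
      -> return 1
    -> return 1
  -> return 1
-> return 1

Final answer: 1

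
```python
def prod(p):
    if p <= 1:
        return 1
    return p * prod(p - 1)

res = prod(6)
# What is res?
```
Call trace:
prod(p=6)
  prod(p=5)
    prod(p=4)
      prod(p=3)
        prod(p=2)
          prod(p=1)
          -> return 1
        -> return 2
      -> return 6
    -> return 24
  -> return 120
-> return 720

Final answer: 720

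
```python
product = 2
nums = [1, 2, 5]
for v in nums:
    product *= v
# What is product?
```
Trace:
  product=2
  product=2, v=1
  product=4, v=2
  product=20, v=5

Final answer: 20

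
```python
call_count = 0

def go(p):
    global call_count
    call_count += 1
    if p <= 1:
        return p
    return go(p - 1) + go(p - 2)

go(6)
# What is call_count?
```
Call trace (a repeated sub-call is expanded the first time; later identical calls just restate its return value):
go(p=6)
  go(p=5)
    go(p=4)
      go(p=3)
        go(p=2)
          go(p=1)
          -> return 1
          go(p=0)
          -> return 0
        -> return 1
        go(p=1)
        -> return 1
      -> return 2
      go(p=2) -> return 1  (same call as traced above)
    -> return 3
    go(p=3) -> return 2  (same call as traced above)
  -> return 5
  go(p=4) -> return 3  (same call as traced above)
-> return 8

call_count is incremented once per call, so count the calls in each subtree. Let C(p) = number of calls made by go(p).
C(0) = C(1) = 1 (base case, no recursion); C(p) = 1 + C(p - 1) + C(p - 2) otherwise.
C(2) = 1 + C(1) + C(0) = 1 + 1 + 1 = 3
C(3) = 1 + C(2) + C(1) = 1 + 3 + 1 = 5
C(4) = 1 + C(3) + C(2) = 1 + 5 + 3 = 9
C(5) = 1 + C(4) + C(3) = 1 + 9 + 5 = 15
C(6) = 1 + C(5) + C(4) = 1 + 15 + 9 = 25
call_count = C(6) = 25

Final answer: 25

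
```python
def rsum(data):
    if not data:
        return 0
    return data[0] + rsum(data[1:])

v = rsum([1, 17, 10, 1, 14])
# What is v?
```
Call trace:
rsum(data=[1, 17, 10, 1, 14])
  rsum(data=[17, 10, 1, 14])
    rsum(data=[10, 1, 14])
      rsum(data=[1, 14])
        rsum(data=[14])
          rsum(data=[])
          -> return 0
        -> return 14
      -> return 15
    -> return 25
  -> return 42
-> return 43

Final answer: 43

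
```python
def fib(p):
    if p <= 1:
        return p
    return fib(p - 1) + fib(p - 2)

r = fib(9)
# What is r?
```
Call trace (a repeated sub-call is expanded the first time; later identical calls just restate its return value):
fib(p=9)
  fib(p=8)
    fib(p=7)
      fib(p=6)
        fib(p=5)
          fib(p=4)
            fib(p=3)
              fib(p=2)
                fib(p=1)
                -> return 1
                fib(p=0)
                -> return 0
              -> return 1
              fib(p=1)
              -> return 1
            -> return 2
            fib(p=2) -> return 1  (same call as traced above)
          -> return 3
          fib(p=3) -> return 2  (same call as traced above)
        -> return 5
        fib(p=4) -> return 3  (same call as traced above)
      -> return 8
      fib(p=5) -> return 5  (same call as traced above)
    -> return 13
    fib(p=6) -> return 8  (same call as traced above)
  -> return 21
  fib(p=7) -> return 13  (same call as traced above)
-> return 34

Final answer: 34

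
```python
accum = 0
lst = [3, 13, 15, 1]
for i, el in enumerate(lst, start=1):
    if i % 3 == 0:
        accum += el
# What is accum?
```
Trace:
  accum=0
  accum=0, i=1, el=3
  accum=0, i=2, el=13
  accum=15, i=3, el=15
  accum=15, i=4, el=1

Final answer: 15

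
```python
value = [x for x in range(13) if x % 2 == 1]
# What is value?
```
Trace:
  x=0
  x=1
  x=2
  x=3
  x=4
  x=5
  x=6
  x=7
  x=8
  x=9
  x=10
  x=11
  x=12
  value=[1, 3, 5, 7, 9, 11]

Final answer: [1, 3, 5, 7, 9, 11]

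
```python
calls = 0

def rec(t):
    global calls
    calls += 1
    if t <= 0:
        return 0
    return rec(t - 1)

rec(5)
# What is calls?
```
Call trace:
rec(t=5)
  rec(t=4)
    rec(t=3)
      rec(t=2)
        rec(t=1)
          rec(t=0)
          -> return 0
        -> return 0
      -> return 0
    -> return 0
  -> return 0
-> return 0

calls is incremented once per call. rec is entered once for each t = 5, 4, 3, 2, 1, 0 (the t <= 0 call returns without recursing), i.e. 5 + 1 calls.
calls = 6

Final answer: 6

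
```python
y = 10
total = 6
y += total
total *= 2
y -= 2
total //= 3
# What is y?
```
Trace:
  y=10
  y=10, total=6
  y=16, total=6
  y=16, total=12
  y=14, total=12
  y=14, total=4

Final answer: 14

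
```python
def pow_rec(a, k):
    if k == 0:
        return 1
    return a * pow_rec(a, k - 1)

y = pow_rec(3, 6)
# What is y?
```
Call trace:
pow_rec(a=3, k=6)
  pow_rec(a=3, k=5)
    pow_rec(a=3, k=4)
      pow_rec(a=3, k=3)
        pow_rec(a=3, k=2)
          pow_rec(a=3, k=1)
            pow_rec(a=3, k=0)
            -> return 1
          -> return 3
        -> return 9
      -> return 27
    -> return 81
  -> return 243
-> return 729

Final answer: 729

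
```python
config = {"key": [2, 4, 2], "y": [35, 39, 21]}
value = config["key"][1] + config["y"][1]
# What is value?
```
Trace:
  config={'key': [2, 4, 2], 'y': [35, 39, 21]}
  config={'key': [2, 4, 2], 'y': [35, 39, 21]}, value=43

Final answer: 43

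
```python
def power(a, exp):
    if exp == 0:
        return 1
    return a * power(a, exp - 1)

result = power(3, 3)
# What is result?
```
Call trace:
power(a=3, exp=3)
  power(a=3, exp=2)
    power(a=3, exp=1)
      power(a=3, exp=0)
      -> return 1
    -> return 3
  -> return 9
-> return 27

Final answer: 27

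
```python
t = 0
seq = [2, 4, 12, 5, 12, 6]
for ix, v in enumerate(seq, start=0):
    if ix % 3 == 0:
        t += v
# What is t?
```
Trace:
  t=0
  t=2, ix=0, v=2
  t=2, ix=1, v=4
  t=2, ix=2, v=12
  t=7, ix=3, v=5
  t=7, ix=4, v=12
  t=7, ix=5, v=6

Final answer: 7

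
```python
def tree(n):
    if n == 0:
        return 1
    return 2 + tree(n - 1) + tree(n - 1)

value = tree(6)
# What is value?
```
Call trace (a repeated sub-call is expanded the first time; later identical calls just restate its return value):
tree(n=6)
  tree(n=5)
    tree(n=4)
      tree(n=3)
        tree(n=2)
          tree(n=1)
            tree(n=0)
            -> return 1
            tree(n=0)
            -> return 1
          -> return 4
          tree(n=1) -> return 4  (same call as traced above)
        -> return 10
        tree(n=2) -> return 10  (same call as traced above)
      -> return 22
      tree(n=3) -> return 22  (same call as traced above)
    -> return 46
    tree(n=4) -> return 46  (same call as traced above)
  -> return 94
  tree(n=5) -> return 94  (same call as traced above)
-> return 190

Final answer: 190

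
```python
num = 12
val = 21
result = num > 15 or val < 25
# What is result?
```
Trace:
  num=12
  num=12, val=21
  num=12, val=21, result=True

Final answer: True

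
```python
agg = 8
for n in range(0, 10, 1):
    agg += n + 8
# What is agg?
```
Trace:
  agg=8
  agg=16, n=0
  agg=25, n=1
  agg=35, n=2
  agg=46, n=3
  agg=58, n=4
  agg=71, n=5
  agg=85, n=6
  agg=100, n=7
  agg=116, n=8
  agg=133, n=9

Final answer: 133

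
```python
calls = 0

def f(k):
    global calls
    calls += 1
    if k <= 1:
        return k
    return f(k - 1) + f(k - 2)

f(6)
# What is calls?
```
Call trace (a repeated sub-call is expanded the first time; later identical calls just restate its return value):
f(k=6)
  f(k=5)
    f(k=4)
      f(k=3)
        f(k=2)
          f(k=1)
          -> return 1
          f(k=0)
          -> return 0
        -> return 1
        f(k=1)
        -> return 1
      -> return 2
      f(k=2) -> return 1  (same call as traced above)
    -> return 3
    f(k=3) -> return 2  (same call as traced above)
  -> return 5
  f(k=4) -> return 3  (same call as traced above)
-> return 8

calls is incremented once per call, so count the calls in each subtree. Let C(k) = number of calls made by f(k).
C(0) = C(1) = 1 (base case, no recursion); C(k) = 1 + C(k - 1) + C(k - 2) otherwise.
C(2) = 1 + C(1) + C(0) = 1 + 1 + 1 = 3
C(3) = 1 + C(2) + C(1) = 1 + 3 + 1 = 5
C(4) = 1 + C(3) + C(2) = 1 + 5 + 3 = 9
C(5) = 1 + C(4) + C(3) = 1 + 9 + 5 = 15
C(6) = 1 + C(5) + C(4) = 1 + 15 + 9 = 25
calls = C(6) = 25

Final answer: 25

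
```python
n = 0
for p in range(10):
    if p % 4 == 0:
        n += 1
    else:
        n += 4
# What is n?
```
Trace:
  n=0
  n=1, p=0
  n=5, p=1
  n=9, p=2
  n=13, p=3
  n=14, p=4
  n=18, p=5
  n=22, p=6
  n=26, p=7
  n=27, p=8
  n=31, p=9

Final answer: 31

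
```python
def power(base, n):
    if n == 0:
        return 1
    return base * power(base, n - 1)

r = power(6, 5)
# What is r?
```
Call trace:
power(base=6, n=5)
  power(base=6, n=4)
    power(base=6, n=3)
      power(base=6, n=2)
        power(base=6, n=1)
          power(base=6, n=0)
          -> return 1
        -> return 6
      -> return 36
    -> return 216
  -> return 1296
-> return 7776

Final answer: 7776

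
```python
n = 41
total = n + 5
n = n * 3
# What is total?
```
Trace:
  n=41
  n=41, total=46
  n=123, total=46

Final answer: 46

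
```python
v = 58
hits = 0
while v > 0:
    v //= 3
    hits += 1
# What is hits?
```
Trace:
  v=58
  v=58, hits=0
  v=19, hits=1
  v=6, hits=2
  v=2, hits=3
  v=0, hits=4

Final answer: 4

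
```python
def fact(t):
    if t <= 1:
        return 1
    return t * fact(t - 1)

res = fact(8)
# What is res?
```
Call trace:
fact(t=8)
  fact(t=7)
    fact(t=6)
      fact(t=5)
        fact(t=4)
          fact(t=3)
            fact(t=2)
              fact(t=1)
              -> return 1
            -> return 2
          -> return 6
        -> return 24
      -> return 120
    -> return 720
  -> return 5040
-> return 40320

Final answer: 40320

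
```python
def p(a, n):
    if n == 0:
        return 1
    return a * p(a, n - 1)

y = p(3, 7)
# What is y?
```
Call trace:
p(a=3, n=7)
  p(a=3, n=6)
    p(a=3, n=5)
      p(a=3, n=4)
        p(a=3, n=3)
          p(a=3, n=2)
            p(a=3, n=1)
              p(a=3, n=0)
              -> return 1
            -> return 3
          -> return 9
        -> return 27
      -> return 81
    -> return 243
  -> return 729
-> return 2187

Final answer: 2187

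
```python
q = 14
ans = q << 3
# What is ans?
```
Trace:
  q=14
  q=14, ans=112

Final answer: 112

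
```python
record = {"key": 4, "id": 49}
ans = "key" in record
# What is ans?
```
Trace:
  record={'key': 4, 'id': 49}
  record={'key': 4, 'id': 49}, ans=True

Final answer: True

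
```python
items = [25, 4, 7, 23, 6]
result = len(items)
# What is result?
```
Trace:
  items=[25, 4, 7, 23, 6]
  items=[25, 4, 7, 23, 6], result=5

Final answer: 5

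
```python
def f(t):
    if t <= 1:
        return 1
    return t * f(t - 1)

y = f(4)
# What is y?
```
Call trace:
f(t=4)
  f(t=3)
    f(t=2)
      f(t=1)
      -> return 1
    -> return 2
  -> return 6
-> return 24

Final answer: 24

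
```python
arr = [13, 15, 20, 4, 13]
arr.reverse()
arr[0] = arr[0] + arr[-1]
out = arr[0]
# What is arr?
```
Trace:
  arr=[13, 15, 20, 4, 13]
  arr=[13, 4, 20, 15, 13]
  arr=[26, 4, 20, 15, 13]
  arr=[26, 4, 20, 15, 13], out=26

Final answer: [26, 4, 20, 15, 13]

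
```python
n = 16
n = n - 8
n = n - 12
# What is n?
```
Trace:
  n=16
  n=8
  n=-4

Final answer: -4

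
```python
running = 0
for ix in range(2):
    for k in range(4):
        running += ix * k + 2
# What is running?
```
Trace:
  running=0
  running=2, ix=0, k=0
  running=4, ix=0, k=1
  running=6, ix=0, k=2
  running=8, ix=0, k=3
  running=10, ix=1, k=0
  running=13, ix=1, k=1
  running=17, ix=1, k=2
  running=22, ix=1, k=3

Final answer: 22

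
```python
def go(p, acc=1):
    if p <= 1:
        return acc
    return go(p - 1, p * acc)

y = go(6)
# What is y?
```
Call trace:
go(p=6, acc=1)
  go(p=5, acc=6)
    go(p=4, acc=30)
      go(p=3, acc=120)
        go(p=2, acc=360)
          go(p=1, acc=720)
          -> return 720
        -> return 720
      -> return 720
    -> return 720
  -> return 720
-> return 720

Final answer: 720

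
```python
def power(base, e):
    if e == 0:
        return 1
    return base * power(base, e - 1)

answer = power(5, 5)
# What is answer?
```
Call trace:
power(base=5, e=5)
  power(base=5, e=4)
    power(base=5, e=3)
      power(base=5, e=2)
        power(base=5, e=1)
          power(base=5, e=0)
          -> return 1
        -> return 5
      -> return 25
    -> return 125
  -> return 625
-> return 3125

Final answer: 3125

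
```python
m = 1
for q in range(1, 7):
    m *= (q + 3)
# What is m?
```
Trace:
  m=1
  m=4, q=1
  m=20, q=2
  m=120, q=3
  m=840, q=4
  m=6720, q=5
  m=60480, q=6

Final answer: 60480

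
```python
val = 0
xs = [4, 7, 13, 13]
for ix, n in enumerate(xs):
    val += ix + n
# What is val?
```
Trace:
  val=0
  val=4, ix=0, n=4
  val=12, ix=1, n=7
  val=27, ix=2, n=13
  val=43, ix=3, n=13

Final answer: 43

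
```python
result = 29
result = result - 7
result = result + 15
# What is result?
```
Trace:
  result=29
  result=22
  result=37

Final answer: 37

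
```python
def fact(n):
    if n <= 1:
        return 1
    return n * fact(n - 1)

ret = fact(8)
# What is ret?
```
Call trace:
fact(n=8)
  fact(n=7)
    fact(n=6)
      fact(n=5)
        fact(n=4)
          fact(n=3)
            fact(n=2)
              fact(n=1)
              -> return 1
            -> return 2
          -> return 6
        -> return 24
      -> return 120
    -> return 720
  -> return 5040
-> return 40320

Final answer: 40320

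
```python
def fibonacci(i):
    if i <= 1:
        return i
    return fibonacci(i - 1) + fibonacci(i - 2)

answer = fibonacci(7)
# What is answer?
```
Call trace (a repeated sub-call is expanded the first time; later identical calls just restate its return value):
fibonacci(i=7)
  fibonacci(i=6)
    fibonacci(i=5)
      fibonacci(i=4)
        fibonacci(i=3)
          fibonacci(i=2)
            fibonacci(i=1)
            -> return 1
            fibonacci(i=0)
            -> return 0
          -> return 1
          fibonacci(i=1)
          -> return 1
        -> return 2
        fibonacci(i=2) -> return 1  (same call as traced above)
      -> return 3
      fibonacci(i=3) -> return 2  (same call as traced above)
    -> return 5
    fibonacci(i=4) -> return 3  (same call as traced above)
  -> return 8
  fibonacci(i=5) -> return 5  (same call as traced above)
-> return 13

Final answer: 13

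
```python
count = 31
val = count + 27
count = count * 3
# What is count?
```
Trace:
  count=31
  count=31, val=58
  count=93, val=58

Final answer: 93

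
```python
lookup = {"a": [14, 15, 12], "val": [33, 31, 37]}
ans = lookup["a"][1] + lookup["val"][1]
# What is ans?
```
Trace:
  lookup={'a': [14, 15, 12], 'val': [33, 31, 37]}
  lookup={'a': [14, 15, 12], 'val': [33, 31, 37]}, ans=46

Final answer: 46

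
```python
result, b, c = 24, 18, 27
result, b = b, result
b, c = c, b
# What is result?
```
Trace:
  result=24, b=18, c=27
  result=18, b=24, c=27
  result=18, b=27, c=24

Final answer: 18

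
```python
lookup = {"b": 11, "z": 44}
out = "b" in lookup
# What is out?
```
Trace:
  lookup={'b': 11, 'z': 44}
  lookup={'b': 11, 'z': 44}, out=True

Final answer: True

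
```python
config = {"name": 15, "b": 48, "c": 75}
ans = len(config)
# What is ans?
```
Trace:
  config={'name': 15, 'b': 48, 'c': 75}
  config={'name': 15, 'b': 48, 'c': 75}, ans=3

Final answer: 3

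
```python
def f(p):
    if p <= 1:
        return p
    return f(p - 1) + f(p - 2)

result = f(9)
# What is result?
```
Call trace (a repeated sub-call is expanded the first time; later identical calls just restate its return value):
f(p=9)
  f(p=8)
    f(p=7)
      f(p=6)
        f(p=5)
          f(p=4)
            f(p=3)
              f(p=2)
                f(p=1)
                -> return 1
                f(p=0)
                -> return 0
              -> return 1
              f(p=1)
              -> return 1
            -> return 2
            f(p=2) -> return 1  (same call as traced above)
          -> return 3
          f(p=3) -> return 2  (same call as traced above)
        -> return 5
        f(p=4) -> return 3  (same call as traced above)
      -> return 8
      f(p=5) -> return 5  (same call as traced above)
    -> return 13
    f(p=6) -> return 8  (same call as traced above)
  -> return 21
  f(p=7) -> return 13  (same call as traced above)
-> return 34

Final answer: 34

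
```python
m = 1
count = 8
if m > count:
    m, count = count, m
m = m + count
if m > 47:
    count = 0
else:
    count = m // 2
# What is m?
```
Trace:
  m=1
  m=1, count=8
  m=1, count=8
  m=9, count=8
  m=9, count=4

Final answer: 9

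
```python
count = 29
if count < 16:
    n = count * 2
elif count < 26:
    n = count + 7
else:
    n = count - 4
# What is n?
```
Trace:
  count=29
  count=29, n=25

Final answer: 25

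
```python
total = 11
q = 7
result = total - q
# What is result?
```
Trace:
  total=11
  total=11, q=7
  total=11, q=7, result=4

Final answer: 4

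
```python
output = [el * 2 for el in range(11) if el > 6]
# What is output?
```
Trace:
  el=0
  el=1
  el=2
  el=3
  el=4
  el=5
  el=6
  el=7
  el=8
  el=9
  el=10
  output=[14, 16, 18, 20]

Final answer: [14, 16, 18, 20]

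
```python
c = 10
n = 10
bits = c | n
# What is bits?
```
Trace:
  c=10
  c=10, n=10
  c=10, n=10, bits=10

Final answer: 10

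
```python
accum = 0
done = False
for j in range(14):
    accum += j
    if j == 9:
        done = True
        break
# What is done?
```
Trace:
  accum=0
  accum=0, done=False
  accum=0, done=False, j=0
  accum=1, done=False, j=1
  accum=3, done=False, j=2
  accum=6, done=False, j=3
  accum=10, done=False, j=4
  accum=15, done=False, j=5
  accum=21, done=False, j=6
  accum=28, done=False, j=7
  accum=36, done=False, j=8
  accum=45, done=True, j=9

Final answer: True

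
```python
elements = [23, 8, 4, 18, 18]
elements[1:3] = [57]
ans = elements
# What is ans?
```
Trace:
  elements=[23, 8, 4, 18, 18]
  elements=[23, 57, 18, 18]
  elements=[23, 57, 18, 18], ans=[23, 57, 18, 18]

Final answer: [23, 57, 18, 18]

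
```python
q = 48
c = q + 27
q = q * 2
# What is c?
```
Trace:
  q=48
  q=48, c=75
  q=96, c=75

Final answer: 75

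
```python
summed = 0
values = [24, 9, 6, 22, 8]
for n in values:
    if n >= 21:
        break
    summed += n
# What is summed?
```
Trace:
  summed=0
  summed=0, n=24

Final answer: 0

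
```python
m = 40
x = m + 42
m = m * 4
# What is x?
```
Trace:
  m=40
  m=40, x=82
  m=160, x=82

Final answer: 82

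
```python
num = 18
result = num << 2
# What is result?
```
Trace:
  num=18
  num=18, result=72

Final answer: 72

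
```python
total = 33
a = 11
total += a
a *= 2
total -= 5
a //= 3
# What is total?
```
Trace:
  total=33
  total=33, a=11
  total=44, a=11
  total=44, a=22
  total=39, a=22
  total=39, a=7

Final answer: 39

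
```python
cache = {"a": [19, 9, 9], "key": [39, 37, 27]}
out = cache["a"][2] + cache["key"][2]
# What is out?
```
Trace:
  cache={'a': [19, 9, 9], 'key': [39, 37, 27]}
  cache={'a': [19, 9, 9], 'key': [39, 37, 27]}, out=36

Final answer: 36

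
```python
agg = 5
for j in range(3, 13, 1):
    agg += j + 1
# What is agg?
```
Trace:
  agg=5
  agg=9, j=3
  agg=14, j=4
  agg=20, j=5
  agg=27, j=6
  agg=35, j=7
  agg=44, j=8
  agg=54, j=9
  agg=65, j=10
  agg=77, j=11
  agg=90, j=12

Final answer: 90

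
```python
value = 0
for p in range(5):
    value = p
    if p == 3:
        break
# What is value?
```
Trace:
  value=0
  value=0, p=0
  value=1, p=1
  value=2, p=2
  value=3, p=3

Final answer: 3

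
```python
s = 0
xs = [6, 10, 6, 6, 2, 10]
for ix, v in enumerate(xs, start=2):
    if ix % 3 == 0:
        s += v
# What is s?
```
Trace:
  s=0
  s=0, ix=2, v=6
  s=10, ix=3, v=10
  s=10, ix=4, v=6
  s=10, ix=5, v=6
  s=12, ix=6, v=2
  s=12, ix=7, v=10

Final answer: 12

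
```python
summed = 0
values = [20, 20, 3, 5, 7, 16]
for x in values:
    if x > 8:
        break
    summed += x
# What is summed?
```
Trace:
  summed=0
  summed=0, x=20

Final answer: 0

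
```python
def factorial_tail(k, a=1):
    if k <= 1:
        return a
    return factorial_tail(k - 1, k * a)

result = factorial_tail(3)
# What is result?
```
Call trace:
factorial_tail(k=3, a=1)
  factorial_tail(k=2, a=3)
    factorial_tail(k=1, a=6)
    -> return 6
  -> return 6
-> return 6

Final answer: 6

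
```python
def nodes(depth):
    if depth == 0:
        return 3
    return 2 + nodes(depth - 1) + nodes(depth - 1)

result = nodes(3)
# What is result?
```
Call trace (a repeated sub-call is expanded the first time; later identical calls just restate its return value):
nodes(depth=3)
  nodes(depth=2)
    nodes(depth=1)
      nodes(depth=0)
      -> return 3
      nodes(depth=0)
      -> return 3
    -> return 8
    nodes(depth=1) -> return 8  (same call as traced above)
  -> return 18
  nodes(depth=2) -> return 18  (same call as traced above)
-> return 38

Final answer: 38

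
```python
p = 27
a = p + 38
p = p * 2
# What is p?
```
Trace:
  p=27
  p=27, a=65
  p=54, a=65

Final answer: 54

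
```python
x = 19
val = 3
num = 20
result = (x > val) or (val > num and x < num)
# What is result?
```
Trace:
  x=19
  x=19, val=3
  x=19, val=3, num=20
  x=19, val=3, num=20, result=True

Final answer: True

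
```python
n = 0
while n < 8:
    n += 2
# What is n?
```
Trace:
  n=0
  n=2
  n=4
  n=6
  n=8

Final answer: 8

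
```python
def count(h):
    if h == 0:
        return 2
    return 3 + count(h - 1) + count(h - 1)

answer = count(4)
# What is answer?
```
Call trace (a repeated sub-call is expanded the first time; later identical calls just restate its return value):
count(h=4)
  count(h=3)
    count(h=2)
      count(h=1)
        count(h=0)
        -> return 2
        count(h=0)
        -> return 2
      -> return 7
      count(h=1) -> return 7  (same call as traced above)
    -> return 17
    count(h=2) -> return 17  (same call as traced above)
  -> return 37
  count(h=3) -> return 37  (same call as traced above)
-> return 77

Final answer: 77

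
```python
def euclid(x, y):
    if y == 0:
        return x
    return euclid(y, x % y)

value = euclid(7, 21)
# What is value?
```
Call trace:
euclid(x=7, y=21)
  euclid(x=21, y=7)
    euclid(x=7, y=0)
    -> return 7
  -> return 7
-> return 7

Final answer: 7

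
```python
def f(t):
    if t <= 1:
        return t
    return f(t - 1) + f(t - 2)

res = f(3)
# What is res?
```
Call trace:
f(t=3)
  f(t=2)
    f(t=1)
    -> return 1
    f(t=0)
    -> return 0
  -> return 1
  f(t=1)
  -> return 1
-> return 2

Final answer: 2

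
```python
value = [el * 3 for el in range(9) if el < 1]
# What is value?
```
Trace:
  el=0
  el=1
  el=2
  el=3
  el=4
  el=5
  el=6
  el=7
  el=8
  value=[0]

Final answer: [0]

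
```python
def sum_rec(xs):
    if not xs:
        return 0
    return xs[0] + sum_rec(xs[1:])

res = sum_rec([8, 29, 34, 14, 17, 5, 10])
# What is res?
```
Call trace:
sum_rec(xs=[8, 29, 34, 14, 17, 5, 10])
  sum_rec(xs=[29, 34, 14, 17, 5, 10])
    sum_rec(xs=[34, 14, 17, 5, 10])
      sum_rec(xs=[14, 17, 5, 10])
        sum_rec(xs=[17, 5, 10])
          sum_rec(xs=[5, 10])
            sum_rec(xs=[10])
              sum_rec(xs=[])
              -> return 0
            -> return 10
          -> return 15
        -> return 32
      -> return 46
    -> return 80
  -> return 109
-> return 117

Final answer: 117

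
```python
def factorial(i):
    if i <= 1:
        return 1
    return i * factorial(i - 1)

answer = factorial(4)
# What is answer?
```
Call trace:
factorial(i=4)
  factorial(i=3)
    factorial(i=2)
      factorial(i=1)
      -> return 1
    -> return 2
  -> return 6
-> return 24

Final answer: 24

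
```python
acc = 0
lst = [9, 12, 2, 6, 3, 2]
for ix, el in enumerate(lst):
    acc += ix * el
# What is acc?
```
Trace:
  acc=0
  acc=0, ix=0, el=9
  acc=12, ix=1, el=12
  acc=16, ix=2, el=2
  acc=34, ix=3, el=6
  acc=46, ix=4, el=3
  acc=56, ix=5, el=2

Final answer: 56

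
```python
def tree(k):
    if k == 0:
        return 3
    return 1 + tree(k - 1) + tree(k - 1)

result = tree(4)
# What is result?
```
Call trace (a repeated sub-call is expanded the first time; later identical calls just restate its return value):
tree(k=4)
  tree(k=3)
    tree(k=2)
      tree(k=1)
        tree(k=0)
        -> return 3
        tree(k=0)
        -> return 3
      -> return 7
      tree(k=1) -> return 7  (same call as traced above)
    -> return 15
    tree(k=2) -> return 15  (same call as traced above)
  -> return 31
  tree(k=3) -> return 31  (same call as traced above)
-> return 63

Final answer: 63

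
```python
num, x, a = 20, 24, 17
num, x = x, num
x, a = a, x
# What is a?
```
Trace:
  num=20, x=24, a=17
  num=24, x=20, a=17
  num=24, x=17, a=20

Final answer: 20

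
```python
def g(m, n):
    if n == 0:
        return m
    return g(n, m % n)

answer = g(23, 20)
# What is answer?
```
Call trace:
g(m=23, n=20)
  g(m=20, n=3)
    g(m=3, n=2)
      g(m=2, n=1)
        g(m=1, n=0)
        -> return 1
      -> return 1
    -> return 1
  -> return 1
-> return 1

Final answer: 1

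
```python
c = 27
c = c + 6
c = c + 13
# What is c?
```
Trace:
  c=27
  c=33
  c=46

Final answer: 46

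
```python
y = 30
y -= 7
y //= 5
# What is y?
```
Trace:
  y=30
  y=23
  y=4

Final answer: 4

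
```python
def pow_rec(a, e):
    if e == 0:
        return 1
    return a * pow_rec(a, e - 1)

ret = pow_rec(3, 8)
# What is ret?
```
Call trace:
pow_rec(a=3, e=8)
  pow_rec(a=3, e=7)
    pow_rec(a=3, e=6)
      pow_rec(a=3, e=5)
        pow_rec(a=3, e=4)
          pow_rec(a=3, e=3)
            pow_rec(a=3, e=2)
              pow_rec(a=3, e=1)
                pow_rec(a=3, e=0)
                -> return 1
              -> return 3
            -> return 9
          -> return 27
        -> return 81
      -> return 243
    -> return 729
  -> return 2187
-> return 6561

Final answer: 6561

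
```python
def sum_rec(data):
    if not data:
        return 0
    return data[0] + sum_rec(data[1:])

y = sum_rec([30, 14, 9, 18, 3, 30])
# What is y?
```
Call trace:
sum_rec(data=[30, 14, 9, 18, 3, 30])
  sum_rec(data=[14, 9, 18, 3, 30])
    sum_rec(data=[9, 18, 3, 30])
      sum_rec(data=[18, 3, 30])
        sum_rec(data=[3, 30])
          sum_rec(data=[30])
            sum_rec(data=[])
            -> return 0
          -> return 30
        -> return 33
      -> return 51
    -> return 60
  -> return 74
-> return 104

Final answer: 104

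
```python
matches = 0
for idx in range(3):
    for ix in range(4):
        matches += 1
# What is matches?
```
Trace:
  matches=0
  matches=1, idx=0, ix=0
  matches=2, idx=0, ix=1
  matches=3, idx=0, ix=2
  matches=4, idx=0, ix=3
  matches=5, idx=1, ix=0
  matches=6, idx=1, ix=1
  matches=7, idx=1, ix=2
  matches=8, idx=1, ix=3
  matches=9, idx=2, ix=0
  matches=10, idx=2, ix=1
  matches=11, idx=2, ix=2
  matches=12, idx=2, ix=3

Final answer: 12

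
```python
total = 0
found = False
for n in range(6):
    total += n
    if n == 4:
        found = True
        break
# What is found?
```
Trace:
  total=0
  total=0, found=False
  total=0, found=False, n=0
  total=1, found=False, n=1
  total=3, found=False, n=2
  total=6, found=False, n=3
  total=10, found=True, n=4

Final answer: True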